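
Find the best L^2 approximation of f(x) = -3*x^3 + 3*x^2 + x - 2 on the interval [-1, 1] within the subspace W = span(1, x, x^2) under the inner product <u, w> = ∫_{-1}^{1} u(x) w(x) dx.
g(x) = 3*x^2 - 4*x/5 - 2

The best approximation g ∈ W is the orthogonal projection of f onto W. Writing g = a_0 + a_1 x + a_2 x^2, the coefficients solve the normal equations G · a = b where
  G_{ij} = <φ_i, φ_j> and b_i = <f, φ_i>, with φ_0 = 1, φ_1 = x, φ_2 = x^2.
G =
  [2, 0, 2/3]
  [0, 2/3, 0]
  [2/3, 0, 2/5],
b = (-2, -8/15, -2/15).
Solving gives a_0 = -2, a_1 = -4/5, a_2 = 3, so
  g(x) = 3*x^2 - 4*x/5 - 2.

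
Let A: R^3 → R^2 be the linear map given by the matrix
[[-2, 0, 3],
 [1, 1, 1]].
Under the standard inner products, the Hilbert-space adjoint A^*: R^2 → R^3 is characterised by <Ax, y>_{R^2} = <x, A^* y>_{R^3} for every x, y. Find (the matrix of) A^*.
A^* = A^T =
[[-2, 1],
 [0, 1],
 [3, 1]]

For real matrices with standard dot products, the defining identity <Ax, y> = <x, A^* y> gives (Ax)^T y = x^T (A^*) y, i.e. x^T A^T y = x^T (A^*) y. Since this holds for all x, y, we must have A^* = A^T. Therefore
A^* =
[[-2, 1],
 [0, 1],
 [3, 1]].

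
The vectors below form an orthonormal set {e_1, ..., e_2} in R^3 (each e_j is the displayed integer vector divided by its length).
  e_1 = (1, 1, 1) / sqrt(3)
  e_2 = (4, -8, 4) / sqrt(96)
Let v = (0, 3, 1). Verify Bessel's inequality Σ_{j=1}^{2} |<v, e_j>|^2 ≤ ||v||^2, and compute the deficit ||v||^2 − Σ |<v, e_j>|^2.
Σ |<v, e_j>|^2 = 19/2; ||v||^2 = 10; deficit = 1/2

Write each e_j = u_j / sqrt(<u_j, u_j>) where u_j is the displayed integer vector. Then <v, e_j> = <v, u_j> / sqrt(<u_j, u_j>), so |<v, e_j>|^2 = <v, u_j>^2 / <u_j, u_j>.
Coefficients: <v, e_1> = 4/sqrt(3), <v, e_2> = -20/sqrt(96).
Square and sum: Σ |<v, e_j>|^2 = 19/2.
Compute ||v||^2 = v·v = 10.
Deficit = 10 − 19/2 = 1/2 ≥ 0, confirming Bessel's inequality. (The deficit equals ||v − Σ <v,e_j> e_j||^2, the squared distance from v to span{e_j}.)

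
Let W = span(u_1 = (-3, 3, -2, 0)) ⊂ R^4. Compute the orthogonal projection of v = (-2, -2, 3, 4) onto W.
proj_W(v) = (9/11, -9/11, 6/11, 0)

Set up U = [u_1 | ... | u_1] ∈ R^(4×1). The projector onto W = col(U) is P = U (U^T U)^(-1) U^T.
Compute U^T U =
  [22],
and U^T v = (-6).
Solve U^T U · c = U^T v for the coefficients: c = (-3/11). The projection is proj_W(v) = U c.
Check: (v - proj_W(v)) · u_1 = 0  (should be 0).
Result: proj_W(v) = (9/11, -9/11, 6/11, 0).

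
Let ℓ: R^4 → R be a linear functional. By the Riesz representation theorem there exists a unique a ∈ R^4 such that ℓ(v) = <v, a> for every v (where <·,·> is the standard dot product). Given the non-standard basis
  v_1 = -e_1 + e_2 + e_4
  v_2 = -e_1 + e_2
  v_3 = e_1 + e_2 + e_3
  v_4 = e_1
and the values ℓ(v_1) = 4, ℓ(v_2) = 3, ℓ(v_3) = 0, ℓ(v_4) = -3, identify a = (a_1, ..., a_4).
a = (-3, 0, 3, 1)

Write a = (a_1, ..., a_4) in the standard basis. For each basis vector v_i, ℓ(v_i) = <v_i, a> is a linear equation in the a_j's. Collect the n equations into a matrix system V a = ℓ, where row i of V is v_i (expressed in the standard basis). Since V is invertible (lower-triangular with 1s on the diagonal, up to permutation), solve by back-substitution:
  V =
[[-1, 1, 0, 1],
 [-1, 1, 0, 0],
 [1, 1, 1, 0],
 [1, 0, 0, 0]]
  V a = (4, 3, 0, -3)
Solving gives a = (-3, 0, 3, 1).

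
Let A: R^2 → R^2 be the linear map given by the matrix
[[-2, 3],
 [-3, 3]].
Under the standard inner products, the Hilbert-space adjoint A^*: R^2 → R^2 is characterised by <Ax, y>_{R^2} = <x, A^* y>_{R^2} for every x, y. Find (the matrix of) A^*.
A^* = A^T =
[[-2, -3],
 [3, 3]]

For real matrices with standard dot products, the defining identity <Ax, y> = <x, A^* y> gives (Ax)^T y = x^T (A^*) y, i.e. x^T A^T y = x^T (A^*) y. Since this holds for all x, y, we must have A^* = A^T. Therefore
A^* =
[[-2, -3],
 [3, 3]].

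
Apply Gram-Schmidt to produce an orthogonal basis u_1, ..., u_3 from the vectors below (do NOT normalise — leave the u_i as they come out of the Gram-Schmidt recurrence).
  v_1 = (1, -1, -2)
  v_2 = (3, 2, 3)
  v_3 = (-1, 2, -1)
Orthogonal basis:
  u_1 = (1, -1, -2)
  u_2 = (23/6, 7/6, 4/3)
  u_3 = (-24/107, 216/107, -120/107)

Apply the Gram-Schmidt recurrence
  u_1 = v_1
  u_i = v_i − Σ_{j<i} ((v_i · u_j) / (u_j · u_j)) · u_j.

Step by step this gives:
  u_1 = (1, -1, -2)
  u_2 = (23/6, 7/6, 4/3)
  u_3 = (-24/107, 216/107, -120/107)

Orthogonality check:
  u_2 · u_1 = 0 (should be 0)
  u_3 · u_1 = 0 (should be 0)
  u_3 · u_2 = 0 (should be 0)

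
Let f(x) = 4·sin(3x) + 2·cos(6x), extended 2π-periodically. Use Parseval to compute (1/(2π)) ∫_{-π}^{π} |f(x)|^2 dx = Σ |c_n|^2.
Σ |c_n|^2 = 10

Expand |f|^2 and use orthogonality of {sin(nx), cos(mx)} on [-π, π]:
  ∫_{-π}^{π} sin(nx)^2 dx = π, ∫ cos(mx)^2 dx = π, and cross terms integrate to 0.
So ∫_{-π}^{π} f(x)^2 dx = 4^2 · π + 2^2 · π = (16 + 4)π.
Divide by 2π: (16 + 4)/2 = 10.
By Parseval, this equals Σ |c_n|^2.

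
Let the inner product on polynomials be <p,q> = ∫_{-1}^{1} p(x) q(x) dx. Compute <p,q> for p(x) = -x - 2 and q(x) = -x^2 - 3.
<p,q> = 40/3

Expand the product: p(x)·q(x) = x^3 + 2*x^2 + 3*x + 6.
∫_{-1}^{1} of each monomial x^k gives [2/(k+1) if k even, 0 if k odd]. Integrating term-by-term (or equivalently evaluating the antiderivative F(x) = x^4/4 + 2*x^3/3 + 3*x^2/2 + 6*x at the endpoints):
  F(1) − F(−1) = 101/12 − (-59/12) = 40/3.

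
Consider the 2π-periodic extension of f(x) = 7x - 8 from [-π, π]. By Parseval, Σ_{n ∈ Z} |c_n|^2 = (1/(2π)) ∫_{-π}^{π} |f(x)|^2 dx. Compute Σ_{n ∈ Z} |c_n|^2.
Σ |c_n|^2 = 49π^2/3 + 64

Expand and integrate term by term over [-π, π]:
  ∫ (7x)^2 dx = 49·(2π^3/3); ∫ 2·7·(-8)·x dx = 0 (odd integrand); ∫ (-8)^2 dx = 64·2π.
So (1/(2π)) ∫_{-π}^{π} (7x - 8)^2 dx = 49π^2/3 + 64 = 49π^2/3 + 64.
Parseval ⇒ Σ |c_n|^2 = 49π^2/3 + 64.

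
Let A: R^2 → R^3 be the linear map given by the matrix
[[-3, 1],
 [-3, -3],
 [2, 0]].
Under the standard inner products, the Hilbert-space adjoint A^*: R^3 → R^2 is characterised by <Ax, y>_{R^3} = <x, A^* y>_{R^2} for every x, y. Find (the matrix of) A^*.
A^* = A^T =
[[-3, -3, 2],
 [1, -3, 0]]

For real matrices with standard dot products, the defining identity <Ax, y> = <x, A^* y> gives (Ax)^T y = x^T (A^*) y, i.e. x^T A^T y = x^T (A^*) y. Since this holds for all x, y, we must have A^* = A^T. Therefore
A^* =
[[-3, -3, 2],
 [1, -3, 0]].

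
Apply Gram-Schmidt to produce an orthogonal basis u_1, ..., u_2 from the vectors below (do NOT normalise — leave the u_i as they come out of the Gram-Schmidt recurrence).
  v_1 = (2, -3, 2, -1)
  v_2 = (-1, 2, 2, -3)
Orthogonal basis:
  u_1 = (2, -3, 2, -1)
  u_2 = (-8/9, 11/6, 19/9, -55/18)

Apply the Gram-Schmidt recurrence
  u_1 = v_1
  u_i = v_i − Σ_{j<i} ((v_i · u_j) / (u_j · u_j)) · u_j.

Step by step this gives:
  u_1 = (2, -3, 2, -1)
  u_2 = (-8/9, 11/6, 19/9, -55/18)

Orthogonality check:
  u_2 · u_1 = 0 (should be 0)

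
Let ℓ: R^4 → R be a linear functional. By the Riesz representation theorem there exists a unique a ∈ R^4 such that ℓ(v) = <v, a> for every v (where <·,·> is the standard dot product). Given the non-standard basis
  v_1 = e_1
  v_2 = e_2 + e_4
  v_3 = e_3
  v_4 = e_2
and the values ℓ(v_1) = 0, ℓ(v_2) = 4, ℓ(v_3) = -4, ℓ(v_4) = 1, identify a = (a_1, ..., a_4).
a = (0, 1, -4, 3)

Write a = (a_1, ..., a_4) in the standard basis. For each basis vector v_i, ℓ(v_i) = <v_i, a> is a linear equation in the a_j's. Collect the n equations into a matrix system V a = ℓ, where row i of V is v_i (expressed in the standard basis). Since V is invertible (lower-triangular with 1s on the diagonal, up to permutation), solve by back-substitution:
  V =
[[1, 0, 0, 0],
 [0, 1, 0, 1],
 [0, 0, 1, 0],
 [0, 1, 0, 0]]
  V a = (0, 4, -4, 1)
Solving gives a = (0, 1, -4, 3).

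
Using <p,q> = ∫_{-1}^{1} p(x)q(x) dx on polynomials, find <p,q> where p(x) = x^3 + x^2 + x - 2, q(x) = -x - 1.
<p,q> = 34/15

Expand the product: p(x)·q(x) = -x^4 - 2*x^3 - 2*x^2 + x + 2.
∫_{-1}^{1} of each monomial x^k gives [2/(k+1) if k even, 0 if k odd]. Integrating term-by-term (or equivalently evaluating the antiderivative F(x) = -x^5/5 - x^4/2 - 2*x^3/3 + x^2/2 + 2*x at the endpoints):
  F(1) − F(−1) = 17/15 − (-17/15) = 34/15.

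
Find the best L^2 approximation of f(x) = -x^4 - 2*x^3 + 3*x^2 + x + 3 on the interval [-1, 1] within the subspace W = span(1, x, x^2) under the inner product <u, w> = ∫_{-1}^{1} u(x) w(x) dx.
g(x) = 15*x^2/7 - x/5 + 108/35

The best approximation g ∈ W is the orthogonal projection of f onto W. Writing g = a_0 + a_1 x + a_2 x^2, the coefficients solve the normal equations G · a = b where
  G_{ij} = <φ_i, φ_j> and b_i = <f, φ_i>, with φ_0 = 1, φ_1 = x, φ_2 = x^2.
G =
  [2, 0, 2/3]
  [0, 2/3, 0]
  [2/3, 0, 2/5],
b = (38/5, -2/15, 102/35).
Solving gives a_0 = 108/35, a_1 = -1/5, a_2 = 15/7, so
  g(x) = 15*x^2/7 - x/5 + 108/35.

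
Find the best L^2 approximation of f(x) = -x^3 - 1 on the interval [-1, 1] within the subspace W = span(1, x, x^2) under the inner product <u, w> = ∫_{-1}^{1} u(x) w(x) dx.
g(x) = -3*x/5 - 1

The best approximation g ∈ W is the orthogonal projection of f onto W. Writing g = a_0 + a_1 x + a_2 x^2, the coefficients solve the normal equations G · a = b where
  G_{ij} = <φ_i, φ_j> and b_i = <f, φ_i>, with φ_0 = 1, φ_1 = x, φ_2 = x^2.
G =
  [2, 0, 2/3]
  [0, 2/3, 0]
  [2/3, 0, 2/5],
b = (-2, -2/5, -2/3).
Solving gives a_0 = -1, a_1 = -3/5, a_2 = 0, so
  g(x) = -3*x/5 - 1.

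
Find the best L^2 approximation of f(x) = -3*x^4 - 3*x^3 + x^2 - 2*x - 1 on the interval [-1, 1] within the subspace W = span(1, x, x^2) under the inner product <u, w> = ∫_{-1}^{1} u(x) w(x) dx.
g(x) = -11*x^2/7 - 19*x/5 - 26/35

The best approximation g ∈ W is the orthogonal projection of f onto W. Writing g = a_0 + a_1 x + a_2 x^2, the coefficients solve the normal equations G · a = b where
  G_{ij} = <φ_i, φ_j> and b_i = <f, φ_i>, with φ_0 = 1, φ_1 = x, φ_2 = x^2.
G =
  [2, 0, 2/3]
  [0, 2/3, 0]
  [2/3, 0, 2/5],
b = (-38/15, -38/15, -118/105).
Solving gives a_0 = -26/35, a_1 = -19/5, a_2 = -11/7, so
  g(x) = -11*x^2/7 - 19*x/5 - 26/35.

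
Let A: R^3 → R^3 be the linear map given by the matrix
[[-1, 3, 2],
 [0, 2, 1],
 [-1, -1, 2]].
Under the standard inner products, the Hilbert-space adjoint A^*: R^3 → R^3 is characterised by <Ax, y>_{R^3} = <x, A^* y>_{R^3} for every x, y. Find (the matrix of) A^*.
A^* = A^T =
[[-1, 0, -1],
 [3, 2, -1],
 [2, 1, 2]]

For real matrices with standard dot products, the defining identity <Ax, y> = <x, A^* y> gives (Ax)^T y = x^T (A^*) y, i.e. x^T A^T y = x^T (A^*) y. Since this holds for all x, y, we must have A^* = A^T. Therefore
A^* =
[[-1, 0, -1],
 [3, 2, -1],
 [2, 1, 2]].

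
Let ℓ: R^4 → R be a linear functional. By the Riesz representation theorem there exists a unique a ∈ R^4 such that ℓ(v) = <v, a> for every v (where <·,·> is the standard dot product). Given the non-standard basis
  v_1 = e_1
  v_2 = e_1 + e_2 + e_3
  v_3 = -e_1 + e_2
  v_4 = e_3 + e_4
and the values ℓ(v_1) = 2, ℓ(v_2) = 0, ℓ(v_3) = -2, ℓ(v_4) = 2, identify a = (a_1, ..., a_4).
a = (2, 0, -2, 4)

Write a = (a_1, ..., a_4) in the standard basis. For each basis vector v_i, ℓ(v_i) = <v_i, a> is a linear equation in the a_j's. Collect the n equations into a matrix system V a = ℓ, where row i of V is v_i (expressed in the standard basis). Since V is invertible (lower-triangular with 1s on the diagonal, up to permutation), solve by back-substitution:
  V =
[[1, 0, 0, 0],
 [1, 1, 1, 0],
 [-1, 1, 0, 0],
 [0, 0, 1, 1]]
  V a = (2, 0, -2, 2)
Solving gives a = (2, 0, -2, 4).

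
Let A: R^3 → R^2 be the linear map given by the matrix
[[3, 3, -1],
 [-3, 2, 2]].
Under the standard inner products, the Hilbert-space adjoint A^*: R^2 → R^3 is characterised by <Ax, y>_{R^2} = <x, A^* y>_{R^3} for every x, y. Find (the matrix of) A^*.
A^* = A^T =
[[3, -3],
 [3, 2],
 [-1, 2]]

For real matrices with standard dot products, the defining identity <Ax, y> = <x, A^* y> gives (Ax)^T y = x^T (A^*) y, i.e. x^T A^T y = x^T (A^*) y. Since this holds for all x, y, we must have A^* = A^T. Therefore
A^* =
[[3, -3],
 [3, 2],
 [-1, 2]].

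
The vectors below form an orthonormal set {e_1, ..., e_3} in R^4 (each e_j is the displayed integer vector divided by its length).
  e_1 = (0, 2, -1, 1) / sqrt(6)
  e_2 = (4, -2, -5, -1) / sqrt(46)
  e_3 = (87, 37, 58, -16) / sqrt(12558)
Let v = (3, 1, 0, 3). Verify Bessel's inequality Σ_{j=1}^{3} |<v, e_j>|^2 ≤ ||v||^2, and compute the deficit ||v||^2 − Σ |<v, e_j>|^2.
Σ |<v, e_j>|^2 = 929/91; ||v||^2 = 19; deficit = 800/91

Write each e_j = u_j / sqrt(<u_j, u_j>) where u_j is the displayed integer vector. Then <v, e_j> = <v, u_j> / sqrt(<u_j, u_j>), so |<v, e_j>|^2 = <v, u_j>^2 / <u_j, u_j>.
Coefficients: <v, e_1> = 5/sqrt(6), <v, e_2> = 7/sqrt(46), <v, e_3> = 250/sqrt(12558).
Square and sum: Σ |<v, e_j>|^2 = 929/91.
Compute ||v||^2 = v·v = 19.
Deficit = 19 − 929/91 = 800/91 ≥ 0, confirming Bessel's inequality. (The deficit equals ||v − Σ <v,e_j> e_j||^2, the squared distance from v to span{e_j}.)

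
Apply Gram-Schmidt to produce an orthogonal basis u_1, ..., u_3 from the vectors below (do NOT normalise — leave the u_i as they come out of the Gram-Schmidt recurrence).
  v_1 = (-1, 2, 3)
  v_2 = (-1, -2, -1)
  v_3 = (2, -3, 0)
Orthogonal basis:
  u_1 = (-1, 2, 3)
  u_2 = (-10/7, -8/7, 2/7)
  u_3 = (5/3, -5/3, 5/3)

Apply the Gram-Schmidt recurrence
  u_1 = v_1
  u_i = v_i − Σ_{j<i} ((v_i · u_j) / (u_j · u_j)) · u_j.

Step by step this gives:
  u_1 = (-1, 2, 3)
  u_2 = (-10/7, -8/7, 2/7)
  u_3 = (5/3, -5/3, 5/3)

Orthogonality check:
  u_2 · u_1 = 0 (should be 0)
  u_3 · u_1 = 0 (should be 0)
  u_3 · u_2 = 0 (should be 0)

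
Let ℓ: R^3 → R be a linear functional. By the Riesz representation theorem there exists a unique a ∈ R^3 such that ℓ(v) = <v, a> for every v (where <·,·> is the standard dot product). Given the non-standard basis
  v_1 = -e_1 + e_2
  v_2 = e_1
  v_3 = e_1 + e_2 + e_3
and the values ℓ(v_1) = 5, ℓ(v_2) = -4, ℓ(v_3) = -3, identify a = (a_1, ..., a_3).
a = (-4, 1, 0)

Write a = (a_1, ..., a_3) in the standard basis. For each basis vector v_i, ℓ(v_i) = <v_i, a> is a linear equation in the a_j's. Collect the n equations into a matrix system V a = ℓ, where row i of V is v_i (expressed in the standard basis). Since V is invertible (lower-triangular with 1s on the diagonal, up to permutation), solve by back-substitution:
  V =
[[-1, 1, 0],
 [1, 0, 0],
 [1, 1, 1]]
  V a = (5, -4, -3)
Solving gives a = (-4, 1, 0).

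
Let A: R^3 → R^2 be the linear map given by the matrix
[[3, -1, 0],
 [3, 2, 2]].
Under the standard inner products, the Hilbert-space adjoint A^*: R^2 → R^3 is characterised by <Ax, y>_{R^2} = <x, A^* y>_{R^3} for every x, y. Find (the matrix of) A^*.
A^* = A^T =
[[3, 3],
 [-1, 2],
 [0, 2]]

For real matrices with standard dot products, the defining identity <Ax, y> = <x, A^* y> gives (Ax)^T y = x^T (A^*) y, i.e. x^T A^T y = x^T (A^*) y. Since this holds for all x, y, we must have A^* = A^T. Therefore
A^* =
[[3, 3],
 [-1, 2],
 [0, 2]].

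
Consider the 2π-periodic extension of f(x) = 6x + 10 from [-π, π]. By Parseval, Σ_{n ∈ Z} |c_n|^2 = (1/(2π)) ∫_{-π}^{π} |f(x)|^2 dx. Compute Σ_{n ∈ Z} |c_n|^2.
Σ |c_n|^2 = 12π^2 + 100

Expand and integrate term by term over [-π, π]:
  ∫ (6x)^2 dx = 36·(2π^3/3); ∫ 2·6·(10)·x dx = 0 (odd integrand); ∫ 10^2 dx = 100·2π.
So (1/(2π)) ∫_{-π}^{π} (6x + 10)^2 dx = 36π^2/3 + 100 = 12π^2 + 100.
Parseval ⇒ Σ |c_n|^2 = 12π^2 + 100.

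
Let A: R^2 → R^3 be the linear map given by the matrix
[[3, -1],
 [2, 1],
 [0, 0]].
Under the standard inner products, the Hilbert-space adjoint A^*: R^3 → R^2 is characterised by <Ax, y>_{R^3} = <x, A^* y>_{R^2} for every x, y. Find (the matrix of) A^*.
A^* = A^T =
[[3, 2, 0],
 [-1, 1, 0]]

For real matrices with standard dot products, the defining identity <Ax, y> = <x, A^* y> gives (Ax)^T y = x^T (A^*) y, i.e. x^T A^T y = x^T (A^*) y. Since this holds for all x, y, we must have A^* = A^T. Therefore
A^* =
[[3, 2, 0],
 [-1, 1, 0]].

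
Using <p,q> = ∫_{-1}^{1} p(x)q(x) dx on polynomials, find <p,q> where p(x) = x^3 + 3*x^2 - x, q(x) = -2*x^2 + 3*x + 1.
<p,q> = -6/5

Expand the product: p(x)·q(x) = -2*x^5 - 3*x^4 + 12*x^3 - x.
∫_{-1}^{1} of each monomial x^k gives [2/(k+1) if k even, 0 if k odd]. Integrating term-by-term (or equivalently evaluating the antiderivative F(x) = -x^6/3 - 3*x^5/5 + 3*x^4 - x^2/2 at the endpoints):
  F(1) − F(−1) = 47/30 − (83/30) = -6/5.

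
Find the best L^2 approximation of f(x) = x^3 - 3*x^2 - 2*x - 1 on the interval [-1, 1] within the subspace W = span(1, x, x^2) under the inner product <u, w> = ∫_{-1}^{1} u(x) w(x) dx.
g(x) = -3*x^2 - 7*x/5 - 1

The best approximation g ∈ W is the orthogonal projection of f onto W. Writing g = a_0 + a_1 x + a_2 x^2, the coefficients solve the normal equations G · a = b where
  G_{ij} = <φ_i, φ_j> and b_i = <f, φ_i>, with φ_0 = 1, φ_1 = x, φ_2 = x^2.
G =
  [2, 0, 2/3]
  [0, 2/3, 0]
  [2/3, 0, 2/5],
b = (-4, -14/15, -28/15).
Solving gives a_0 = -1, a_1 = -7/5, a_2 = -3, so
  g(x) = -3*x^2 - 7*x/5 - 1.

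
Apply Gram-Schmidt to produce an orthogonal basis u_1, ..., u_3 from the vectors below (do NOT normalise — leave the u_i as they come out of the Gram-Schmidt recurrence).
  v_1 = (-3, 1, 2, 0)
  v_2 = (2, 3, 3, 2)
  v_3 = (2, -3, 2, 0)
Orthogonal basis:
  u_1 = (-3, 1, 2, 0)
  u_2 = (37/14, 39/14, 18/7, 2)
  u_3 = (253/355, -1019/355, 889/355, -58/355)

Apply the Gram-Schmidt recurrence
  u_1 = v_1
  u_i = v_i − Σ_{j<i} ((v_i · u_j) / (u_j · u_j)) · u_j.

Step by step this gives:
  u_1 = (-3, 1, 2, 0)
  u_2 = (37/14, 39/14, 18/7, 2)
  u_3 = (253/355, -1019/355, 889/355, -58/355)

Orthogonality check:
  u_2 · u_1 = 0 (should be 0)
  u_3 · u_1 = 0 (should be 0)
  u_3 · u_2 = 0 (should be 0)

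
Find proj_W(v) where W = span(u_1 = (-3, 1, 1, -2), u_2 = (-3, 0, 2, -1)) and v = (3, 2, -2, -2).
proj_W(v) = (81/41, 73/41, -127/41, -46/41)

Set up U = [u_1 | ... | u_2] ∈ R^(4×2). The projector onto W = col(U) is P = U (U^T U)^(-1) U^T.
Compute U^T U =
  [15, 13]
  [13, 14],
and U^T v = (-5, -11).
Solve U^T U · c = U^T v for the coefficients: c = (73/41, -100/41). The projection is proj_W(v) = U c.
Check: (v - proj_W(v)) · u_1 = 0  (should be 0).
Check: (v - proj_W(v)) · u_2 = 0  (should be 0).
Result: proj_W(v) = (81/41, 73/41, -127/41, -46/41).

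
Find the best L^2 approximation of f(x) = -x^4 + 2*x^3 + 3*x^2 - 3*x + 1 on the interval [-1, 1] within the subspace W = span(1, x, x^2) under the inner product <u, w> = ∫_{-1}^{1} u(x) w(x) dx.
g(x) = 15*x^2/7 - 9*x/5 + 38/35

The best approximation g ∈ W is the orthogonal projection of f onto W. Writing g = a_0 + a_1 x + a_2 x^2, the coefficients solve the normal equations G · a = b where
  G_{ij} = <φ_i, φ_j> and b_i = <f, φ_i>, with φ_0 = 1, φ_1 = x, φ_2 = x^2.
G =
  [2, 0, 2/3]
  [0, 2/3, 0]
  [2/3, 0, 2/5],
b = (18/5, -6/5, 166/105).
Solving gives a_0 = 38/35, a_1 = -9/5, a_2 = 15/7, so
  g(x) = 15*x^2/7 - 9*x/5 + 38/35.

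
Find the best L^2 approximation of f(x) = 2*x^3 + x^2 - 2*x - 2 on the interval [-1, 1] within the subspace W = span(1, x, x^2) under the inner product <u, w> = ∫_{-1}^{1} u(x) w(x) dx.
g(x) = x^2 - 4*x/5 - 2

The best approximation g ∈ W is the orthogonal projection of f onto W. Writing g = a_0 + a_1 x + a_2 x^2, the coefficients solve the normal equations G · a = b where
  G_{ij} = <φ_i, φ_j> and b_i = <f, φ_i>, with φ_0 = 1, φ_1 = x, φ_2 = x^2.
G =
  [2, 0, 2/3]
  [0, 2/3, 0]
  [2/3, 0, 2/5],
b = (-10/3, -8/15, -14/15).
Solving gives a_0 = -2, a_1 = -4/5, a_2 = 1, so
  g(x) = x^2 - 4*x/5 - 2.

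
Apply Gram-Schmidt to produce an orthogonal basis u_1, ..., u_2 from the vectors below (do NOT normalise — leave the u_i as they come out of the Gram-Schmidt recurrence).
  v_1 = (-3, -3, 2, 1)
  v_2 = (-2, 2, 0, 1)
Orthogonal basis:
  u_1 = (-3, -3, 2, 1)
  u_2 = (-43/23, 49/23, -2/23, 22/23)

Apply the Gram-Schmidt recurrence
  u_1 = v_1
  u_i = v_i − Σ_{j<i} ((v_i · u_j) / (u_j · u_j)) · u_j.

Step by step this gives:
  u_1 = (-3, -3, 2, 1)
  u_2 = (-43/23, 49/23, -2/23, 22/23)

Orthogonality check:
  u_2 · u_1 = 0 (should be 0)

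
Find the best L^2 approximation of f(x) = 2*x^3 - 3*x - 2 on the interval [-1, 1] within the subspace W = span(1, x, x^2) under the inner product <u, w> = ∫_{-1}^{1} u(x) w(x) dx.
g(x) = -9*x/5 - 2

The best approximation g ∈ W is the orthogonal projection of f onto W. Writing g = a_0 + a_1 x + a_2 x^2, the coefficients solve the normal equations G · a = b where
  G_{ij} = <φ_i, φ_j> and b_i = <f, φ_i>, with φ_0 = 1, φ_1 = x, φ_2 = x^2.
G =
  [2, 0, 2/3]
  [0, 2/3, 0]
  [2/3, 0, 2/5],
b = (-4, -6/5, -4/3).
Solving gives a_0 = -2, a_1 = -9/5, a_2 = 0, so
  g(x) = -9*x/5 - 2.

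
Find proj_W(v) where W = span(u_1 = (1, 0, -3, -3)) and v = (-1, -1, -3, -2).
proj_W(v) = (14/19, 0, -42/19, -42/19)

Set up U = [u_1 | ... | u_1] ∈ R^(4×1). The projector onto W = col(U) is P = U (U^T U)^(-1) U^T.
Compute U^T U =
  [19],
and U^T v = (14).
Solve U^T U · c = U^T v for the coefficients: c = (14/19). The projection is proj_W(v) = U c.
Check: (v - proj_W(v)) · u_1 = 0  (should be 0).
Result: proj_W(v) = (14/19, 0, -42/19, -42/19).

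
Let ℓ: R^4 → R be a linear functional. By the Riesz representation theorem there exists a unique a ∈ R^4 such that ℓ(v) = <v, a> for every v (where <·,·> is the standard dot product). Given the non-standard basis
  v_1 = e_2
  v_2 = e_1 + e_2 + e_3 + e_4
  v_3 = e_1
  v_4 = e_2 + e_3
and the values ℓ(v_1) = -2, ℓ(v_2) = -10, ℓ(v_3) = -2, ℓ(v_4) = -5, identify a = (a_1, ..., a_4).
a = (-2, -2, -3, -3)

Write a = (a_1, ..., a_4) in the standard basis. For each basis vector v_i, ℓ(v_i) = <v_i, a> is a linear equation in the a_j's. Collect the n equations into a matrix system V a = ℓ, where row i of V is v_i (expressed in the standard basis). Since V is invertible (lower-triangular with 1s on the diagonal, up to permutation), solve by back-substitution:
  V =
[[0, 1, 0, 0],
 [1, 1, 1, 1],
 [1, 0, 0, 0],
 [0, 1, 1, 0]]
  V a = (-2, -10, -2, -5)
Solving gives a = (-2, -2, -3, -3).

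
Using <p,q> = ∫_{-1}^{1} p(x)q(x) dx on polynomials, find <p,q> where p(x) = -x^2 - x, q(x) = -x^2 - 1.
<p,q> = 16/15

Expand the product: p(x)·q(x) = x^4 + x^3 + x^2 + x.
∫_{-1}^{1} of each monomial x^k gives [2/(k+1) if k even, 0 if k odd]. Integrating term-by-term (or equivalently evaluating the antiderivative F(x) = x^5/5 + x^4/4 + x^3/3 + x^2/2 at the endpoints):
  F(1) − F(−1) = 77/60 − (13/60) = 16/15.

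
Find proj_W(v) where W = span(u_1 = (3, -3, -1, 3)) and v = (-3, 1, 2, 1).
proj_W(v) = (-33/28, 33/28, 11/28, -33/28)

Set up U = [u_1 | ... | u_1] ∈ R^(4×1). The projector onto W = col(U) is P = U (U^T U)^(-1) U^T.
Compute U^T U =
  [28],
and U^T v = (-11).
Solve U^T U · c = U^T v for the coefficients: c = (-11/28). The projection is proj_W(v) = U c.
Check: (v - proj_W(v)) · u_1 = 0  (should be 0).
Result: proj_W(v) = (-33/28, 33/28, 11/28, -33/28).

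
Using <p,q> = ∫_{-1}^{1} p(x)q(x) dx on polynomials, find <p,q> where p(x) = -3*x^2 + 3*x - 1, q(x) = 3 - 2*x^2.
<p,q> = -124/15

Expand the product: p(x)·q(x) = 6*x^4 - 6*x^3 - 7*x^2 + 9*x - 3.
∫_{-1}^{1} of each monomial x^k gives [2/(k+1) if k even, 0 if k odd]. Integrating term-by-term (or equivalently evaluating the antiderivative F(x) = 6*x^5/5 - 3*x^4/2 - 7*x^3/3 + 9*x^2/2 - 3*x at the endpoints):
  F(1) − F(−1) = -17/15 − (107/15) = -124/15.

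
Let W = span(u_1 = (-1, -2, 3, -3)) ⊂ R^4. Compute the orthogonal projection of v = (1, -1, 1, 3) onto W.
proj_W(v) = (5/23, 10/23, -15/23, 15/23)

Set up U = [u_1 | ... | u_1] ∈ R^(4×1). The projector onto W = col(U) is P = U (U^T U)^(-1) U^T.
Compute U^T U =
  [23],
and U^T v = (-5).
Solve U^T U · c = U^T v for the coefficients: c = (-5/23). The projection is proj_W(v) = U c.
Check: (v - proj_W(v)) · u_1 = 0  (should be 0).
Result: proj_W(v) = (5/23, 10/23, -15/23, 15/23).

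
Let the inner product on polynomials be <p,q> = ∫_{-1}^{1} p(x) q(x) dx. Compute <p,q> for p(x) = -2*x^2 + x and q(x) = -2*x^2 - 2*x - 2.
<p,q> = 44/15

Expand the product: p(x)·q(x) = 4*x^4 + 2*x^3 + 2*x^2 - 2*x.
∫_{-1}^{1} of each monomial x^k gives [2/(k+1) if k even, 0 if k odd]. Integrating term-by-term (or equivalently evaluating the antiderivative F(x) = 4*x^5/5 + x^4/2 + 2*x^3/3 - x^2 at the endpoints):
  F(1) − F(−1) = 29/30 − (-59/30) = 44/15.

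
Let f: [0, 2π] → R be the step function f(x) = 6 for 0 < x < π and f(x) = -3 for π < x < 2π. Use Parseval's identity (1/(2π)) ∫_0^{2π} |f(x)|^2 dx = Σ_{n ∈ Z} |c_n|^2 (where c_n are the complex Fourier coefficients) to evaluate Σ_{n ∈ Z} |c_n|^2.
Σ |c_n|^2 = 45/2

Parseval equates the L^2 energy of f (normalised by 1/(2π)) with the ℓ^2 sum of its Fourier coefficients: (1/(2π)) ∫_0^{2π} |f|^2 = Σ |c_n|^2.
Compute the left side: (1/(2π)) [∫_0^π 6^2 dx + ∫_π^{2π} (-3)^2 dx] = (1/(2π)) · (36π + 9π) = (36 + 9)/2 = 45/2.
So Σ_{n ∈ Z} |c_n|^2 = 45/2.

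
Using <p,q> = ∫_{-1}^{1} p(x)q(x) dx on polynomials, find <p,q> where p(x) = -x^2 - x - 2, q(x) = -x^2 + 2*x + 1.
<p,q> = -64/15

Expand the product: p(x)·q(x) = x^4 - x^3 - x^2 - 5*x - 2.
∫_{-1}^{1} of each monomial x^k gives [2/(k+1) if k even, 0 if k odd]. Integrating term-by-term (or equivalently evaluating the antiderivative F(x) = x^5/5 - x^4/4 - x^3/3 - 5*x^2/2 - 2*x at the endpoints):
  F(1) − F(−1) = -293/60 − (-37/60) = -64/15.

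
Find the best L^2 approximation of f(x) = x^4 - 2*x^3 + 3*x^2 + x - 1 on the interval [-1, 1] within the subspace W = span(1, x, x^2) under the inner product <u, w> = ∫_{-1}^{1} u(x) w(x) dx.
g(x) = 27*x^2/7 - x/5 - 38/35

The best approximation g ∈ W is the orthogonal projection of f onto W. Writing g = a_0 + a_1 x + a_2 x^2, the coefficients solve the normal equations G · a = b where
  G_{ij} = <φ_i, φ_j> and b_i = <f, φ_i>, with φ_0 = 1, φ_1 = x, φ_2 = x^2.
G =
  [2, 0, 2/3]
  [0, 2/3, 0]
  [2/3, 0, 2/5],
b = (2/5, -2/15, 86/105).
Solving gives a_0 = -38/35, a_1 = -1/5, a_2 = 27/7, so
  g(x) = 27*x^2/7 - x/5 - 38/35.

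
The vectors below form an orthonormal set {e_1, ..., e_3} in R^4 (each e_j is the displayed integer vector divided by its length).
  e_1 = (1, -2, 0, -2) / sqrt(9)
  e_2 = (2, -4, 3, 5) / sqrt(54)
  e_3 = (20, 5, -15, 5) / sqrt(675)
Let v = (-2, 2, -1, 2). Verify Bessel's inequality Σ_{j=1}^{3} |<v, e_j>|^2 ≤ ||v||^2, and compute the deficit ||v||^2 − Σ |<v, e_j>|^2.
Σ |<v, e_j>|^2 = 209/18; ||v||^2 = 13; deficit = 25/18

Write each e_j = u_j / sqrt(<u_j, u_j>) where u_j is the displayed integer vector. Then <v, e_j> = <v, u_j> / sqrt(<u_j, u_j>), so |<v, e_j>|^2 = <v, u_j>^2 / <u_j, u_j>.
Coefficients: <v, e_1> = -10/sqrt(9), <v, e_2> = -5/sqrt(54), <v, e_3> = -5/sqrt(675).
Square and sum: Σ |<v, e_j>|^2 = 209/18.
Compute ||v||^2 = v·v = 13.
Deficit = 13 − 209/18 = 25/18 ≥ 0, confirming Bessel's inequality. (The deficit equals ||v − Σ <v,e_j> e_j||^2, the squared distance from v to span{e_j}.)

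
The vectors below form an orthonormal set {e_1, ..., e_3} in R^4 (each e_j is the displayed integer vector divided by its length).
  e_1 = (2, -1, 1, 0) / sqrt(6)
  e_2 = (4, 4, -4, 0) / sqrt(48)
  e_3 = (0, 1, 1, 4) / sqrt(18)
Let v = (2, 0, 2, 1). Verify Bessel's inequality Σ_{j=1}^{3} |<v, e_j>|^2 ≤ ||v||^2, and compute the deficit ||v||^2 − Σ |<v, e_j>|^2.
Σ |<v, e_j>|^2 = 8; ||v||^2 = 9; deficit = 1

Write each e_j = u_j / sqrt(<u_j, u_j>) where u_j is the displayed integer vector. Then <v, e_j> = <v, u_j> / sqrt(<u_j, u_j>), so |<v, e_j>|^2 = <v, u_j>^2 / <u_j, u_j>.
Coefficients: <v, e_1> = 6/sqrt(6), <v, e_2> = 0/sqrt(48), <v, e_3> = 6/sqrt(18).
Square and sum: Σ |<v, e_j>|^2 = 8.
Compute ||v||^2 = v·v = 9.
Deficit = 9 − 8 = 1 ≥ 0, confirming Bessel's inequality. (The deficit equals ||v − Σ <v,e_j> e_j||^2, the squared distance from v to span{e_j}.)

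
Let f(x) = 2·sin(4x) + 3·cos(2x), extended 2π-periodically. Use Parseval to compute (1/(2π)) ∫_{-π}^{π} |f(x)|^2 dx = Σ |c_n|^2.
Σ |c_n|^2 = 13/2

Expand |f|^2 and use orthogonality of {sin(nx), cos(mx)} on [-π, π]:
  ∫_{-π}^{π} sin(nx)^2 dx = π, ∫ cos(mx)^2 dx = π, and cross terms integrate to 0.
So ∫_{-π}^{π} f(x)^2 dx = 2^2 · π + 3^2 · π = (4 + 9)π.
Divide by 2π: (4 + 9)/2 = 13/2.
By Parseval, this equals Σ |c_n|^2.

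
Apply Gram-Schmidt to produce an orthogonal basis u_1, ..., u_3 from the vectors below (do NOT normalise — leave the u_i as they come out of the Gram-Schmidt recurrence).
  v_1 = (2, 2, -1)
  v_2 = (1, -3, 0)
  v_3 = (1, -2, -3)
Orthogonal basis:
  u_1 = (2, 2, -1)
  u_2 = (17/9, -19/9, -4/9)
  u_3 = (-69/74, -23/74, -92/37)

Apply the Gram-Schmidt recurrence
  u_1 = v_1
  u_i = v_i − Σ_{j<i} ((v_i · u_j) / (u_j · u_j)) · u_j.

Step by step this gives:
  u_1 = (2, 2, -1)
  u_2 = (17/9, -19/9, -4/9)
  u_3 = (-69/74, -23/74, -92/37)

Orthogonality check:
  u_2 · u_1 = 0 (should be 0)
  u_3 · u_1 = 0 (should be 0)
  u_3 · u_2 = 0 (should be 0)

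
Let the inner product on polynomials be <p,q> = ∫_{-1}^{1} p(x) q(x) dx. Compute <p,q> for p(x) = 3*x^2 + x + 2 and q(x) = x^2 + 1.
<p,q> = 128/15

Expand the product: p(x)·q(x) = 3*x^4 + x^3 + 5*x^2 + x + 2.
∫_{-1}^{1} of each monomial x^k gives [2/(k+1) if k even, 0 if k odd]. Integrating term-by-term (or equivalently evaluating the antiderivative F(x) = 3*x^5/5 + x^4/4 + 5*x^3/3 + x^2/2 + 2*x at the endpoints):
  F(1) − F(−1) = 301/60 − (-211/60) = 128/15.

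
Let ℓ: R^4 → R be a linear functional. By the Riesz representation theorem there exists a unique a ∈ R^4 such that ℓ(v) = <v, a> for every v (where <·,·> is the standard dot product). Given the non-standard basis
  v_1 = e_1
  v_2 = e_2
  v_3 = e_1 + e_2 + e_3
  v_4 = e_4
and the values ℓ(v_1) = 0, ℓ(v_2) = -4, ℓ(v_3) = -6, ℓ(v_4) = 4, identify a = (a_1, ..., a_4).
a = (0, -4, -2, 4)

Write a = (a_1, ..., a_4) in the standard basis. For each basis vector v_i, ℓ(v_i) = <v_i, a> is a linear equation in the a_j's. Collect the n equations into a matrix system V a = ℓ, where row i of V is v_i (expressed in the standard basis). Since V is invertible (lower-triangular with 1s on the diagonal, up to permutation), solve by back-substitution:
  V =
[[1, 0, 0, 0],
 [0, 1, 0, 0],
 [1, 1, 1, 0],
 [0, 0, 0, 1]]
  V a = (0, -4, -6, 4)
Solving gives a = (0, -4, -2, 4).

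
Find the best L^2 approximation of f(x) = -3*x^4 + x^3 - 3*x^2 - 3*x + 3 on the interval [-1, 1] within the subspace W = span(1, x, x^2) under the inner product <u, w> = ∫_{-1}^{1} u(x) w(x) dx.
g(x) = -39*x^2/7 - 12*x/5 + 114/35

The best approximation g ∈ W is the orthogonal projection of f onto W. Writing g = a_0 + a_1 x + a_2 x^2, the coefficients solve the normal equations G · a = b where
  G_{ij} = <φ_i, φ_j> and b_i = <f, φ_i>, with φ_0 = 1, φ_1 = x, φ_2 = x^2.
G =
  [2, 0, 2/3]
  [0, 2/3, 0]
  [2/3, 0, 2/5],
b = (14/5, -8/5, -2/35).
Solving gives a_0 = 114/35, a_1 = -12/5, a_2 = -39/7, so
  g(x) = -39*x^2/7 - 12*x/5 + 114/35.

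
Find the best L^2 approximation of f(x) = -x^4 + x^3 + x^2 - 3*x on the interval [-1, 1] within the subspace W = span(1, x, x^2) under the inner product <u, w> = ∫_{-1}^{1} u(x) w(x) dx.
g(x) = x^2/7 - 12*x/5 + 3/35

The best approximation g ∈ W is the orthogonal projection of f onto W. Writing g = a_0 + a_1 x + a_2 x^2, the coefficients solve the normal equations G · a = b where
  G_{ij} = <φ_i, φ_j> and b_i = <f, φ_i>, with φ_0 = 1, φ_1 = x, φ_2 = x^2.
G =
  [2, 0, 2/3]
  [0, 2/3, 0]
  [2/3, 0, 2/5],
b = (4/15, -8/5, 4/35).
Solving gives a_0 = 3/35, a_1 = -12/5, a_2 = 1/7, so
  g(x) = x^2/7 - 12*x/5 + 3/35.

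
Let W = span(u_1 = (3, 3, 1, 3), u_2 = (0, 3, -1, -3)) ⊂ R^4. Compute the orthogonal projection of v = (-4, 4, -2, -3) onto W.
proj_W(v) = (-62/59, 149/59, -91/59, -273/59)

Set up U = [u_1 | ... | u_2] ∈ R^(4×2). The projector onto W = col(U) is P = U (U^T U)^(-1) U^T.
Compute U^T U =
  [28, -1]
  [-1, 19],
and U^T v = (-11, 23).
Solve U^T U · c = U^T v for the coefficients: c = (-62/177, 211/177). The projection is proj_W(v) = U c.
Check: (v - proj_W(v)) · u_1 = 0  (should be 0).
Check: (v - proj_W(v)) · u_2 = 0  (should be 0).
Result: proj_W(v) = (-62/59, 149/59, -91/59, -273/59).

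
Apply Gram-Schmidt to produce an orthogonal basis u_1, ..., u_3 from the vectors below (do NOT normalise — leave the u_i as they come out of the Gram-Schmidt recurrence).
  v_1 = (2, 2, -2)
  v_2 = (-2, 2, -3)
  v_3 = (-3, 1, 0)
Orthogonal basis:
  u_1 = (2, 2, -2)
  u_2 = (-3, 1, -2)
  u_3 = (-4/21, 20/21, 16/21)

Apply the Gram-Schmidt recurrence
  u_1 = v_1
  u_i = v_i − Σ_{j<i} ((v_i · u_j) / (u_j · u_j)) · u_j.

Step by step this gives:
  u_1 = (2, 2, -2)
  u_2 = (-3, 1, -2)
  u_3 = (-4/21, 20/21, 16/21)

Orthogonality check:
  u_2 · u_1 = 0 (should be 0)
  u_3 · u_1 = 0 (should be 0)
  u_3 · u_2 = 0 (should be 0)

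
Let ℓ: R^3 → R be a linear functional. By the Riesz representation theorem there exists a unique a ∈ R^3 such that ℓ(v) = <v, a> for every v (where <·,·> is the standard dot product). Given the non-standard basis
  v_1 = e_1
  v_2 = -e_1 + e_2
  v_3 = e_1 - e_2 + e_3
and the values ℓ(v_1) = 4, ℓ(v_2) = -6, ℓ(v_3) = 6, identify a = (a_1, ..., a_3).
a = (4, -2, 0)

Write a = (a_1, ..., a_3) in the standard basis. For each basis vector v_i, ℓ(v_i) = <v_i, a> is a linear equation in the a_j's. Collect the n equations into a matrix system V a = ℓ, where row i of V is v_i (expressed in the standard basis). Since V is invertible (lower-triangular with 1s on the diagonal, up to permutation), solve by back-substitution:
  V =
[[1, 0, 0],
 [-1, 1, 0],
 [1, -1, 1]]
  V a = (4, -6, 6)
Solving gives a = (4, -2, 0).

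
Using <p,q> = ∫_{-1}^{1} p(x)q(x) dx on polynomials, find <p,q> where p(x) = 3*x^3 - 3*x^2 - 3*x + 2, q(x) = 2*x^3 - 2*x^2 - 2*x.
<p,q> = 68/105

Expand the product: p(x)·q(x) = 6*x^6 - 12*x^5 - 6*x^4 + 16*x^3 + 2*x^2 - 4*x.
∫_{-1}^{1} of each monomial x^k gives [2/(k+1) if k even, 0 if k odd]. Integrating term-by-term (or equivalently evaluating the antiderivative F(x) = 6*x^7/7 - 2*x^6 - 6*x^5/5 + 4*x^4 + 2*x^3/3 - 2*x^2 at the endpoints):
  F(1) − F(−1) = 34/105 − (-34/105) = 68/105.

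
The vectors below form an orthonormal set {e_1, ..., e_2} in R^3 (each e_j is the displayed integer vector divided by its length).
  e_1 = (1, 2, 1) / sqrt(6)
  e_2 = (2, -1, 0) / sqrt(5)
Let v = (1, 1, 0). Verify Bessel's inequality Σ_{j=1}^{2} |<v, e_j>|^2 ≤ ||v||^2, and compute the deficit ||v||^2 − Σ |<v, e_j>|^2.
Σ |<v, e_j>|^2 = 17/10; ||v||^2 = 2; deficit = 3/10

Write each e_j = u_j / sqrt(<u_j, u_j>) where u_j is the displayed integer vector. Then <v, e_j> = <v, u_j> / sqrt(<u_j, u_j>), so |<v, e_j>|^2 = <v, u_j>^2 / <u_j, u_j>.
Coefficients: <v, e_1> = 3/sqrt(6), <v, e_2> = 1/sqrt(5).
Square and sum: Σ |<v, e_j>|^2 = 17/10.
Compute ||v||^2 = v·v = 2.
Deficit = 2 − 17/10 = 3/10 ≥ 0, confirming Bessel's inequality. (The deficit equals ||v − Σ <v,e_j> e_j||^2, the squared distance from v to span{e_j}.)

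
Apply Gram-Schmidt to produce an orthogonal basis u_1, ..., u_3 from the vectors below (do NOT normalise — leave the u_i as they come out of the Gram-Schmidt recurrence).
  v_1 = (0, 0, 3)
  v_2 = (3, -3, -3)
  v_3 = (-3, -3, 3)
Orthogonal basis:
  u_1 = (0, 0, 3)
  u_2 = (3, -3, 0)
  u_3 = (-3, -3, 0)

Apply the Gram-Schmidt recurrence
  u_1 = v_1
  u_i = v_i − Σ_{j<i} ((v_i · u_j) / (u_j · u_j)) · u_j.

Step by step this gives:
  u_1 = (0, 0, 3)
  u_2 = (3, -3, 0)
  u_3 = (-3, -3, 0)

Orthogonality check:
  u_2 · u_1 = 0 (should be 0)
  u_3 · u_1 = 0 (should be 0)
  u_3 · u_2 = 0 (should be 0)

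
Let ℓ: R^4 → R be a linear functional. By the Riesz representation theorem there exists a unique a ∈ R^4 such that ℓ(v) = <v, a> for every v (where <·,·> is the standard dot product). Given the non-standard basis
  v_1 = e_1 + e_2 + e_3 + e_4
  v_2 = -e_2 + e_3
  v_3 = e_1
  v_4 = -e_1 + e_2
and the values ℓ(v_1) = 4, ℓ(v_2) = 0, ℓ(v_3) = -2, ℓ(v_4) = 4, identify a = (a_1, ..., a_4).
a = (-2, 2, 2, 2)

Write a = (a_1, ..., a_4) in the standard basis. For each basis vector v_i, ℓ(v_i) = <v_i, a> is a linear equation in the a_j's. Collect the n equations into a matrix system V a = ℓ, where row i of V is v_i (expressed in the standard basis). Since V is invertible (lower-triangular with 1s on the diagonal, up to permutation), solve by back-substitution:
  V =
[[1, 1, 1, 1],
 [0, -1, 1, 0],
 [1, 0, 0, 0],
 [-1, 1, 0, 0]]
  V a = (4, 0, -2, 4)
Solving gives a = (-2, 2, 2, 2).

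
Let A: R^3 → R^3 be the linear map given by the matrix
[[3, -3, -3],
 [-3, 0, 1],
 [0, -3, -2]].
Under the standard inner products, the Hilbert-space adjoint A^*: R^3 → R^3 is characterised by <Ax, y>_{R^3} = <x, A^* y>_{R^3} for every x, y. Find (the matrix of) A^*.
A^* = A^T =
[[3, -3, 0],
 [-3, 0, -3],
 [-3, 1, -2]]

For real matrices with standard dot products, the defining identity <Ax, y> = <x, A^* y> gives (Ax)^T y = x^T (A^*) y, i.e. x^T A^T y = x^T (A^*) y. Since this holds for all x, y, we must have A^* = A^T. Therefore
A^* =
[[3, -3, 0],
 [-3, 0, -3],
 [-3, 1, -2]].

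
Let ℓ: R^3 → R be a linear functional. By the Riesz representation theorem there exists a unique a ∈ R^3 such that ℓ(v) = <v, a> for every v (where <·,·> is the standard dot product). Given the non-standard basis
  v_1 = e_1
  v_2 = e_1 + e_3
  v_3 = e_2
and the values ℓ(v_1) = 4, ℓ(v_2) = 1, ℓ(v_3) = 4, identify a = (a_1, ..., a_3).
a = (4, 4, -3)

Write a = (a_1, ..., a_3) in the standard basis. For each basis vector v_i, ℓ(v_i) = <v_i, a> is a linear equation in the a_j's. Collect the n equations into a matrix system V a = ℓ, where row i of V is v_i (expressed in the standard basis). Since V is invertible (lower-triangular with 1s on the diagonal, up to permutation), solve by back-substitution:
  V =
[[1, 0, 0],
 [1, 0, 1],
 [0, 1, 0]]
  V a = (4, 1, 4)
Solving gives a = (4, 4, -3).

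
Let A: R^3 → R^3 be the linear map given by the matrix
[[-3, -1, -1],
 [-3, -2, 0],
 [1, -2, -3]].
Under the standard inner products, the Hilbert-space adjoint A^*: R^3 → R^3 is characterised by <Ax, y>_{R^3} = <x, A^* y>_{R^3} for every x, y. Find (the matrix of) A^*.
A^* = A^T =
[[-3, -3, 1],
 [-1, -2, -2],
 [-1, 0, -3]]

For real matrices with standard dot products, the defining identity <Ax, y> = <x, A^* y> gives (Ax)^T y = x^T (A^*) y, i.e. x^T A^T y = x^T (A^*) y. Since this holds for all x, y, we must have A^* = A^T. Therefore
A^* =
[[-3, -3, 1],
 [-1, -2, -2],
 [-1, 0, -3]].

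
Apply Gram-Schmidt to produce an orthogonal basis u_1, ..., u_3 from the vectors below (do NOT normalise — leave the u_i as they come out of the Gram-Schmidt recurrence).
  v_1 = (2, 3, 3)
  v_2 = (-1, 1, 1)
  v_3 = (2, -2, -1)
Orthogonal basis:
  u_1 = (2, 3, 3)
  u_2 = (-15/11, 5/11, 5/11)
  u_3 = (0, -1/2, 1/2)

Apply the Gram-Schmidt recurrence
  u_1 = v_1
  u_i = v_i − Σ_{j<i} ((v_i · u_j) / (u_j · u_j)) · u_j.

Step by step this gives:
  u_1 = (2, 3, 3)
  u_2 = (-15/11, 5/11, 5/11)
  u_3 = (0, -1/2, 1/2)

Orthogonality check:
  u_2 · u_1 = 0 (should be 0)
  u_3 · u_1 = 0 (should be 0)
  u_3 · u_2 = 0 (should be 0)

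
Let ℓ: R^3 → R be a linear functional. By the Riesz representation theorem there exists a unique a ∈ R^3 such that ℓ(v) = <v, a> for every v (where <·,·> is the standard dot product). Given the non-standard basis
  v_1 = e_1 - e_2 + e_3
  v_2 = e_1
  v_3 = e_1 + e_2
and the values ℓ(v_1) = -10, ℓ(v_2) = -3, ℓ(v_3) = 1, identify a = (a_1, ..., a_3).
a = (-3, 4, -3)

Write a = (a_1, ..., a_3) in the standard basis. For each basis vector v_i, ℓ(v_i) = <v_i, a> is a linear equation in the a_j's. Collect the n equations into a matrix system V a = ℓ, where row i of V is v_i (expressed in the standard basis). Since V is invertible (lower-triangular with 1s on the diagonal, up to permutation), solve by back-substitution:
  V =
[[1, -1, 1],
 [1, 0, 0],
 [1, 1, 0]]
  V a = (-10, -3, 1)
Solving gives a = (-3, 4, -3).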